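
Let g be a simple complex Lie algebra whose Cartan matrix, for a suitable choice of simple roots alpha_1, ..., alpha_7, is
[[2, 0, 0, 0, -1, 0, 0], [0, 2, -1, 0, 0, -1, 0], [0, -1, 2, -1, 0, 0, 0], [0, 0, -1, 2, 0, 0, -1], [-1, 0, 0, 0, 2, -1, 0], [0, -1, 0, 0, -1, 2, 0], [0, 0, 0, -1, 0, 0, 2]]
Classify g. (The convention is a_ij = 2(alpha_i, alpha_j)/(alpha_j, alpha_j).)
type A_7

The matrix has rank 7 with 2's on the diagonal. Reading the off-diagonal entries as Dynkin edges (a single edge where a_ij = a_ji = -1; a double or triple edge where a_ij * a_ji = 2 or 3), the diagram is a chain of 7 nodes with single edges (A_7). One simple-root ordering that puts it in standard form is (alpha_7, alpha_4, alpha_3, alpha_2, alpha_6, alpha_5, alpha_1). So the algebra is type A_7, i.e. sl(8).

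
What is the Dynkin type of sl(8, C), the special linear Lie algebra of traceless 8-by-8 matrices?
This is sl(8), which has dimension 8^2 - 1 = 63 and rank 8 - 1 = 7 (a Cartan subalgebra is the diagonal traceless matrices). In the classification of classical Lie algebras, the special linear algebra sl(n+1) has type A_n; here n = 7, so the Dynkin diagram is a chain of 7 nodes with single edges (A_7). Hence the type is A_7.

A_7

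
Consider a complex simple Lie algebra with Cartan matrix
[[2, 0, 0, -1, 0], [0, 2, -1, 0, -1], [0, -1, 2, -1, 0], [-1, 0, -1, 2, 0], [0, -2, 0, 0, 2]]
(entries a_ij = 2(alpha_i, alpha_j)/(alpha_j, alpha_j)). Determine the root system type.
The matrix has rank 5 with 2's on the diagonal. Reading the off-diagonal entries as Dynkin edges (a single edge where a_ij = a_ji = -1; a double or triple edge where a_ij * a_ji = 2 or 3), the diagram is a chain of 5 nodes with a double edge at one end; the terminal node there is the unique long simple root (C_5). One simple-root ordering that puts it in standard form is (alpha_1, alpha_4, alpha_3, alpha_2, alpha_5). So the algebra is type C_5, i.e. sp(10).

C5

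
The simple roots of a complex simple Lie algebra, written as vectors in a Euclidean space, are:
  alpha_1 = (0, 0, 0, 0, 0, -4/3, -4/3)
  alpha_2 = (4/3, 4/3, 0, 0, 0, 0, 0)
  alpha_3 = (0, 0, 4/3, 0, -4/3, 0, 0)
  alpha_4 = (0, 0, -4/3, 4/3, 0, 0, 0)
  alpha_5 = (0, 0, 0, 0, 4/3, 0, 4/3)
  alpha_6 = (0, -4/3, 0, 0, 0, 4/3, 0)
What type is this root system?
A_6

Compute the Cartan integers a_ij = 2(alpha_i, alpha_j)/(alpha_j, alpha_j); the resulting 6x6 Cartan matrix is
[[2, 0, 0, 0, -1, -1], [0, 2, 0, 0, 0, -1], [0, 0, 2, -1, -1, 0], [0, 0, -1, 2, 0, 0], [-1, 0, -1, 0, 2, 0], [-1, -1, 0, 0, 0, 2]].
All simple roots have the same length, so the diagram is simply laced. The associated Dynkin diagram is a chain of 6 nodes with single edges (A_6), so the type is A_6 (the algebra sl(7)).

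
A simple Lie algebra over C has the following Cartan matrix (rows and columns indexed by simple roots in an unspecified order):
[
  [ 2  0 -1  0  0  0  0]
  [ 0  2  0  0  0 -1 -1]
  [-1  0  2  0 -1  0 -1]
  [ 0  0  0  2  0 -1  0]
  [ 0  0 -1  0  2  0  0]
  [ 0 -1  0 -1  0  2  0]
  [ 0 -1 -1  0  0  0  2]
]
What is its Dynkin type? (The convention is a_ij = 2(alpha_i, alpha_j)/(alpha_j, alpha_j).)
The matrix has rank 7 with 2's on the diagonal. Reading the off-diagonal entries as Dynkin edges (a single edge where a_ij = a_ji = -1; a double or triple edge where a_ij * a_ji = 2 or 3), the diagram is a chain of 5 nodes with a fork of two nodes at one end (D_7). One simple-root ordering that puts it in standard form is (alpha_4, alpha_6, alpha_2, alpha_7, alpha_3, alpha_5, alpha_1). So the algebra is type D_7, i.e. so(14).

D_7 (so(14))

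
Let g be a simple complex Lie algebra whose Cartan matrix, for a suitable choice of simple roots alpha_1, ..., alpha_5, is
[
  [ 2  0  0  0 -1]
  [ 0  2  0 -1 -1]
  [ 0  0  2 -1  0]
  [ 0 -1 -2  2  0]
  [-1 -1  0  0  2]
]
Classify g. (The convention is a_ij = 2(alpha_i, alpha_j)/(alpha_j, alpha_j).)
The matrix has rank 5 with 2's on the diagonal. Reading the off-diagonal entries as Dynkin edges (a single edge where a_ij = a_ji = -1; a double or triple edge where a_ij * a_ji = 2 or 3), the diagram is a chain of 5 nodes with a double edge at one end; the terminal node there is the unique short simple root (B_5). One simple-root ordering that puts it in standard form is (alpha_1, alpha_5, alpha_2, alpha_4, alpha_3). So the algebra is type B_5, i.e. so(11).

B_5 (so(11))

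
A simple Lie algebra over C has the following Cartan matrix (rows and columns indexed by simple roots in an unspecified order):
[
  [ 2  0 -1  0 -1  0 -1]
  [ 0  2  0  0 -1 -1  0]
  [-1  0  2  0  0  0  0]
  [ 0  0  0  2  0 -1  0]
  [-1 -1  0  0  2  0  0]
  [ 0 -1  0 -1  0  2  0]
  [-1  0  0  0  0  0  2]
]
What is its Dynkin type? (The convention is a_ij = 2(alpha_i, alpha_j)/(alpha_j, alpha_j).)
The matrix has rank 7 with 2's on the diagonal. Reading the off-diagonal entries as Dynkin edges (a single edge where a_ij = a_ji = -1; a double or triple edge where a_ij * a_ji = 2 or 3), the diagram is a chain of 5 nodes with a fork of two nodes at one end (D_7). One simple-root ordering that puts it in standard form is (alpha_4, alpha_6, alpha_2, alpha_5, alpha_1, alpha_3, alpha_7). So the algebra is type D_7, i.e. so(14).

D_7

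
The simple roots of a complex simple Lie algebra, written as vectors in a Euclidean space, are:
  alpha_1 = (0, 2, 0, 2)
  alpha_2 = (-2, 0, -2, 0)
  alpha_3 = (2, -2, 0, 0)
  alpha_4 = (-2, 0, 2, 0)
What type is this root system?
Compute the Cartan integers a_ij = 2(alpha_i, alpha_j)/(alpha_j, alpha_j); the resulting 4x4 Cartan matrix is
[[2, 0, -1, 0], [0, 2, -1, 0], [-1, -1, 2, -1], [0, 0, -1, 2]].
All simple roots have the same length, so the diagram is simply laced. The associated Dynkin diagram is a chain of 2 nodes with a fork of two nodes at one end (D_4), so the type is D_4 (the algebra so(8)).

D_4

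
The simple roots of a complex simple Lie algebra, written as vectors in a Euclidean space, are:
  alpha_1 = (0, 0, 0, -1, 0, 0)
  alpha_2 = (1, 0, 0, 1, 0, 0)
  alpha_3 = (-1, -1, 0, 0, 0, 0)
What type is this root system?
type B_3

Compute the Cartan integers a_ij = 2(alpha_i, alpha_j)/(alpha_j, alpha_j); the resulting 3x3 Cartan matrix is
[[2, -1, 0], [-2, 2, -1], [0, -1, 2]].
The roots have two lengths (squared-length ratio 2:1); the short ones are alpha_{1}. The associated Dynkin diagram is a chain of 3 nodes with a double edge at one end; the terminal node there is the unique short simple root (B_3), so the type is B_3 (the algebra so(7)).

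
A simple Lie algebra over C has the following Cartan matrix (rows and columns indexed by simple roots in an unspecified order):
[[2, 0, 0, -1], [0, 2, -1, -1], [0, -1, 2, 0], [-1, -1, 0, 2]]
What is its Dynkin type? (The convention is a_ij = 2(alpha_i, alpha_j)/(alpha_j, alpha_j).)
The matrix has rank 4 with 2's on the diagonal. Reading the off-diagonal entries as Dynkin edges (a single edge where a_ij = a_ji = -1; a double or triple edge where a_ij * a_ji = 2 or 3), the diagram is a chain of 4 nodes with single edges (A_4). One simple-root ordering that puts it in standard form is (alpha_3, alpha_2, alpha_4, alpha_1). So the algebra is type A_4, i.e. sl(5).

type A_4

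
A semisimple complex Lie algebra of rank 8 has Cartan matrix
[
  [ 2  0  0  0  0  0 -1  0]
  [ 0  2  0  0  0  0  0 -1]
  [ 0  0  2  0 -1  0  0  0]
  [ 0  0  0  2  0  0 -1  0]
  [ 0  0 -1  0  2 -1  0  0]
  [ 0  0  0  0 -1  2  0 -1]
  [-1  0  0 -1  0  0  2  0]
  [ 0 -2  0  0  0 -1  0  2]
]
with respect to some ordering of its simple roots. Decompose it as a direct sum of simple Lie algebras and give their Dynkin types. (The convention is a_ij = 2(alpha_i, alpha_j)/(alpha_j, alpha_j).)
A_3 + B_5

The diagram associated to this matrix has two connected components: the simple roots {alpha_1, alpha_4, alpha_7} form a chain of 3 nodes with single edges (A_3), and {alpha_2, alpha_3, alpha_5, alpha_6, alpha_8} form a chain of 5 nodes with a double edge at one end; the terminal node there is the unique short simple root (B_5). A semisimple Lie algebra decomposes uniquely as the direct sum of simple ideals, one per connected component of its Dynkin diagram, so g ≅ A_3 ⊕ B_5 (dimension 15 + 55 = 70).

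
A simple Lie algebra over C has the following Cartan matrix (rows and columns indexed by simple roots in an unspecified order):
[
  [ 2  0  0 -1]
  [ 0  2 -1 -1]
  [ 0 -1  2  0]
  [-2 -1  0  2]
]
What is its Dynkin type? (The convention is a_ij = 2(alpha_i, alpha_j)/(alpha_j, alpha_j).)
The matrix has rank 4 with 2's on the diagonal. Reading the off-diagonal entries as Dynkin edges (a single edge where a_ij = a_ji = -1; a double or triple edge where a_ij * a_ji = 2 or 3), the diagram is a chain of 4 nodes with a double edge at one end; the terminal node there is the unique short simple root (B_4). One simple-root ordering that puts it in standard form is (alpha_3, alpha_2, alpha_4, alpha_1). So the algebra is type B_4, i.e. so(9).

B_4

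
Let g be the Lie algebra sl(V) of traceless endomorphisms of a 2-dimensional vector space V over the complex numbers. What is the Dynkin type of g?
This is sl(2), which has dimension 2^2 - 1 = 3 and rank 2 - 1 = 1 (a Cartan subalgebra is the diagonal traceless matrices). In the classification of classical Lie algebras, the special linear algebra sl(n+1) has type A_n; here n = 1, so the Dynkin diagram is a chain of 1 nodes with single edges (A_1). Hence the type is A_1.

type A_1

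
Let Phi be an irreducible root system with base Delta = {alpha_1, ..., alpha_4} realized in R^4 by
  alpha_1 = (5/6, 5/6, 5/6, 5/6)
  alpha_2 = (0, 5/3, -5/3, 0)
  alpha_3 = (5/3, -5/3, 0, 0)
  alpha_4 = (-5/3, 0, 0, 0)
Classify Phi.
F_4

Compute the Cartan integers a_ij = 2(alpha_i, alpha_j)/(alpha_j, alpha_j); the resulting 4x4 Cartan matrix is
[[2, 0, 0, -1], [0, 2, -1, 0], [0, -1, 2, -2], [-1, 0, -1, 2]].
The roots have two lengths (squared-length ratio 2:1); the short ones are alpha_{1,4}. The associated Dynkin diagram is a chain of 4 nodes with a double edge between the middle two (F_4), so the type is F_4.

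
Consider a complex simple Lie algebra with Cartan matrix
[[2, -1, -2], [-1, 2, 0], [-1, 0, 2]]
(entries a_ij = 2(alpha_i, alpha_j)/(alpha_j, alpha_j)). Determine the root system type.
B_3 (so(7))

The matrix has rank 3 with 2's on the diagonal. Reading the off-diagonal entries as Dynkin edges (a single edge where a_ij = a_ji = -1; a double or triple edge where a_ij * a_ji = 2 or 3), the diagram is a chain of 3 nodes with a double edge at one end; the terminal node there is the unique short simple root (B_3). One simple-root ordering that puts it in standard form is (alpha_2, alpha_1, alpha_3). So the algebra is type B_3, i.e. so(7).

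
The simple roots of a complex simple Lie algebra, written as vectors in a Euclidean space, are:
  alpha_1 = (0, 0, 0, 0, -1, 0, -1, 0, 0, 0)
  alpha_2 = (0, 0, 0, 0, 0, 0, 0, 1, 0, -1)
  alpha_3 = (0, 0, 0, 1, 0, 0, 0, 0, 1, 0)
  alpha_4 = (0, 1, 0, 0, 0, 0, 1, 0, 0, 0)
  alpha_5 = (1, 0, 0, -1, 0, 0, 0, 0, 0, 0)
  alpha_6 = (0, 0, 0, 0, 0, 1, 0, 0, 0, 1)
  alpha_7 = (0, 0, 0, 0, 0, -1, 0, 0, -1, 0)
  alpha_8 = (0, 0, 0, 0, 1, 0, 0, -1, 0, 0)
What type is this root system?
Compute the Cartan integers a_ij = 2(alpha_i, alpha_j)/(alpha_j, alpha_j); the resulting 8x8 Cartan matrix is
[[2, 0, 0, -1, 0, 0, 0, -1], [0, 2, 0, 0, 0, -1, 0, -1], [0, 0, 2, 0, -1, 0, -1, 0], [-1, 0, 0, 2, 0, 0, 0, 0], [0, 0, -1, 0, 2, 0, 0, 0], [0, -1, 0, 0, 0, 2, -1, 0], [0, 0, -1, 0, 0, -1, 2, 0], [-1, -1, 0, 0, 0, 0, 0, 2]].
All simple roots have the same length, so the diagram is simply laced. The associated Dynkin diagram is a chain of 8 nodes with single edges (A_8), so the type is A_8 (the algebra sl(9)).

type A_8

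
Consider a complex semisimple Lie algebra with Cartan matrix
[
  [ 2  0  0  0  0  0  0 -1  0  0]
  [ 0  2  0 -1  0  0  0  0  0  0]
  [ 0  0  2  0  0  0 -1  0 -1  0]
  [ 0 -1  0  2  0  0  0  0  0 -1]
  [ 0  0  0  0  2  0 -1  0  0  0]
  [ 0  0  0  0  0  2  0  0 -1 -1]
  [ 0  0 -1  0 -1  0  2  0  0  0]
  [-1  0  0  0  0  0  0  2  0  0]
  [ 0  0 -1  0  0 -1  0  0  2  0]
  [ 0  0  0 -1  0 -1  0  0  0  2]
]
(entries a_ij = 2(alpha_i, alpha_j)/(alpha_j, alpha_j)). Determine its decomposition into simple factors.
A2 + A8

The diagram associated to this matrix has two connected components: the simple roots {alpha_1, alpha_8} form a chain of 2 nodes with single edges (A_2), and {alpha_2, alpha_3, alpha_4, alpha_5, alpha_6, alpha_7, alpha_9, alpha_10} form a chain of 8 nodes with single edges (A_8). A semisimple Lie algebra decomposes uniquely as the direct sum of simple ideals, one per connected component of its Dynkin diagram, so g ≅ A_2 ⊕ A_8 (dimension 8 + 80 = 88).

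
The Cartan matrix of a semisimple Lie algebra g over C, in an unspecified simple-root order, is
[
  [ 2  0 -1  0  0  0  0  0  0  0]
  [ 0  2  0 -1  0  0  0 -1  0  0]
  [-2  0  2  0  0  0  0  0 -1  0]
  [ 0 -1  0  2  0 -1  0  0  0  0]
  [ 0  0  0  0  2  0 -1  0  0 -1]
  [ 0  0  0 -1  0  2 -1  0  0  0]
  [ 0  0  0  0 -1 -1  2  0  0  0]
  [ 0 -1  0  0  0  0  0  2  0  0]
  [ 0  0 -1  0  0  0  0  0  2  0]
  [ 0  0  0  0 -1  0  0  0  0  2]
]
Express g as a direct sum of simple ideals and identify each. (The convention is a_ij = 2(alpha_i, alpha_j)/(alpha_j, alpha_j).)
A_7 ⊕ B_3

The diagram associated to this matrix has two connected components: the simple roots {alpha_2, alpha_4, alpha_5, alpha_6, alpha_7, alpha_8, alpha_10} form a chain of 7 nodes with single edges (A_7), and {alpha_1, alpha_3, alpha_9} form a chain of 3 nodes with a double edge at one end; the terminal node there is the unique short simple root (B_3). A semisimple Lie algebra decomposes uniquely as the direct sum of simple ideals, one per connected component of its Dynkin diagram, so g ≅ A_7 ⊕ B_3 (dimension 63 + 21 = 84).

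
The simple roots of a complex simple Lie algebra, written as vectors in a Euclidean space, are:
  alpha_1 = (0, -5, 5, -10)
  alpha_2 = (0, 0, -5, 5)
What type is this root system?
G_2

Compute the Cartan integers a_ij = 2(alpha_i, alpha_j)/(alpha_j, alpha_j); the resulting 2x2 Cartan matrix is
[[2, -3], [-1, 2]].
The roots have two lengths (squared-length ratio 3:1); the short ones are alpha_{2}. The associated Dynkin diagram is two nodes joined by a triple edge (G_2), so the type is G_2.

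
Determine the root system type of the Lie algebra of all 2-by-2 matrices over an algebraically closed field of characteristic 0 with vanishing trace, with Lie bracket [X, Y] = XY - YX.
A_1

This is sl(2), which has dimension 2^2 - 1 = 3 and rank 2 - 1 = 1 (a Cartan subalgebra is the diagonal traceless matrices). In the classification of classical Lie algebras, the special linear algebra sl(n+1) has type A_n; here n = 1, so the Dynkin diagram is a chain of 1 nodes with single edges (A_1). Hence the type is A_1.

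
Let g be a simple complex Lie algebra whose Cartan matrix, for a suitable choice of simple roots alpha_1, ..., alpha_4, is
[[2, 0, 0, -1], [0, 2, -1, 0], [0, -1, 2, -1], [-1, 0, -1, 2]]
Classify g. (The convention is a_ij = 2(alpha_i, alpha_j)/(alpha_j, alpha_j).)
The matrix has rank 4 with 2's on the diagonal. Reading the off-diagonal entries as Dynkin edges (a single edge where a_ij = a_ji = -1; a double or triple edge where a_ij * a_ji = 2 or 3), the diagram is a chain of 4 nodes with single edges (A_4). One simple-root ordering that puts it in standard form is (alpha_2, alpha_3, alpha_4, alpha_1). So the algebra is type A_4, i.e. sl(5).

A_4 (sl(5))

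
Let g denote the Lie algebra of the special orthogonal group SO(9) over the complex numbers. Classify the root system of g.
This is so(9) with 9 odd, which has dimension 9(9-1)/2 = 36 and rank (9-1)/2 = 4. In the classification of classical Lie algebras, the orthogonal algebra so(2n+1) in an odd number of variables has type B_n; here n = 4, so the Dynkin diagram is a chain of 4 nodes with a double edge at one end; the terminal node there is the unique short simple root (B_4). Hence the type is B_4.

B_4 (so(9))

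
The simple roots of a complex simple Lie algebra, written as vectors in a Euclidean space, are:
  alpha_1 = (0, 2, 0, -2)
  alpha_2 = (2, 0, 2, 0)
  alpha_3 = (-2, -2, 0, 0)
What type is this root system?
Compute the Cartan integers a_ij = 2(alpha_i, alpha_j)/(alpha_j, alpha_j); the resulting 3x3 Cartan matrix is
[[2, 0, -1], [0, 2, -1], [-1, -1, 2]].
All simple roots have the same length, so the diagram is simply laced. The associated Dynkin diagram is a chain of 3 nodes with single edges (A_3), so the type is A_3 (the algebra sl(4)).

type A_3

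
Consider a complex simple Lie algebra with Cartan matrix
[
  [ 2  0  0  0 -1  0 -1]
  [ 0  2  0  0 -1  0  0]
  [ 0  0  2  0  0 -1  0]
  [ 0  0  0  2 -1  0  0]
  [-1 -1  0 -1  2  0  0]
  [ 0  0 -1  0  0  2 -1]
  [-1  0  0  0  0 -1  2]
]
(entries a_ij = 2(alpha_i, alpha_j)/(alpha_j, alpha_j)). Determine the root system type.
The matrix has rank 7 with 2's on the diagonal. Reading the off-diagonal entries as Dynkin edges (a single edge where a_ij = a_ji = -1; a double or triple edge where a_ij * a_ji = 2 or 3), the diagram is a chain of 5 nodes with a fork of two nodes at one end (D_7). One simple-root ordering that puts it in standard form is (alpha_3, alpha_6, alpha_7, alpha_1, alpha_5, alpha_2, alpha_4). So the algebra is type D_7, i.e. so(14).

D7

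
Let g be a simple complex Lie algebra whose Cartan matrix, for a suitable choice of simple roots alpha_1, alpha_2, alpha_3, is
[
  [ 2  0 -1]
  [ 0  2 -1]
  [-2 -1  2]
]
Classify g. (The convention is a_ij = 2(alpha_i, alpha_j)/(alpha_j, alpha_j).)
type B_3

The matrix has rank 3 with 2's on the diagonal. Reading the off-diagonal entries as Dynkin edges (a single edge where a_ij = a_ji = -1; a double or triple edge where a_ij * a_ji = 2 or 3), the diagram is a chain of 3 nodes with a double edge at one end; the terminal node there is the unique short simple root (B_3). One simple-root ordering that puts it in standard form is (alpha_2, alpha_3, alpha_1). So the algebra is type B_3, i.e. so(7).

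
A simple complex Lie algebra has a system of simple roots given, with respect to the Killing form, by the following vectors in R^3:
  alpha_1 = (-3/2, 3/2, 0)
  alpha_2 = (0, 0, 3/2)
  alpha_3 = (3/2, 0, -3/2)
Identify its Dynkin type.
B_3 (so(7))

Compute the Cartan integers a_ij = 2(alpha_i, alpha_j)/(alpha_j, alpha_j); the resulting 3x3 Cartan matrix is
[[2, 0, -1], [0, 2, -1], [-1, -2, 2]].
The roots have two lengths (squared-length ratio 2:1); the short ones are alpha_{2}. The associated Dynkin diagram is a chain of 3 nodes with a double edge at one end; the terminal node there is the unique short simple root (B_3), so the type is B_3 (the algebra so(7)).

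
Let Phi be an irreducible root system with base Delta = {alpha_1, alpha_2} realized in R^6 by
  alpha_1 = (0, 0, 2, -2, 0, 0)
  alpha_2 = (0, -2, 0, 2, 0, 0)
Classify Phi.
Compute the Cartan integers a_ij = 2(alpha_i, alpha_j)/(alpha_j, alpha_j); the resulting 2x2 Cartan matrix is
[[2, -1], [-1, 2]].
All simple roots have the same length, so the diagram is simply laced. The associated Dynkin diagram is a chain of 2 nodes with single edges (A_2), so the type is A_2 (the algebra sl(3)).

A_2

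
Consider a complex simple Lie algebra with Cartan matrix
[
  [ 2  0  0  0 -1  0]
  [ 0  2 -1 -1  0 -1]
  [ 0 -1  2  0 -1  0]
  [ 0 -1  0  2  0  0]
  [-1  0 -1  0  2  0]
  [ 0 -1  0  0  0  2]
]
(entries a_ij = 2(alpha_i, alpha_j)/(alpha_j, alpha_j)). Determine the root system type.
D6

The matrix has rank 6 with 2's on the diagonal. Reading the off-diagonal entries as Dynkin edges (a single edge where a_ij = a_ji = -1; a double or triple edge where a_ij * a_ji = 2 or 3), the diagram is a chain of 4 nodes with a fork of two nodes at one end (D_6). One simple-root ordering that puts it in standard form is (alpha_1, alpha_5, alpha_3, alpha_2, alpha_4, alpha_6). So the algebra is type D_6, i.e. so(12).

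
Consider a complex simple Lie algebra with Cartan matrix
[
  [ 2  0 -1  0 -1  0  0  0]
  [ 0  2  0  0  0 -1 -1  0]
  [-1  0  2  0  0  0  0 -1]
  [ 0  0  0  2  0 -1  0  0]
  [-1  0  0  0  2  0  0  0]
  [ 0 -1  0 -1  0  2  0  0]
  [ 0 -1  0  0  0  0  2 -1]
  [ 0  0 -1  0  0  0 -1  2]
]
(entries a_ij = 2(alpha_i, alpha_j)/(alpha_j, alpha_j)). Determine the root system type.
The matrix has rank 8 with 2's on the diagonal. Reading the off-diagonal entries as Dynkin edges (a single edge where a_ij = a_ji = -1; a double or triple edge where a_ij * a_ji = 2 or 3), the diagram is a chain of 8 nodes with single edges (A_8). One simple-root ordering that puts it in standard form is (alpha_5, alpha_1, alpha_3, alpha_8, alpha_7, alpha_2, alpha_6, alpha_4). So the algebra is type A_8, i.e. sl(9).

type A_8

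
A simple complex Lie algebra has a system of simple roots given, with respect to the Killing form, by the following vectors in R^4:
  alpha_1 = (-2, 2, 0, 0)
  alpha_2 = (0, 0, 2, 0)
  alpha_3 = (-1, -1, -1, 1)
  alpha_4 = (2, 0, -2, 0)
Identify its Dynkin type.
Compute the Cartan integers a_ij = 2(alpha_i, alpha_j)/(alpha_j, alpha_j); the resulting 4x4 Cartan matrix is
[[2, 0, 0, -1], [0, 2, -1, -1], [0, -1, 2, 0], [-1, -2, 0, 2]].
The roots have two lengths (squared-length ratio 2:1); the short ones are alpha_{2,3}. The associated Dynkin diagram is a chain of 4 nodes with a double edge between the middle two (F_4), so the type is F_4.

type F_4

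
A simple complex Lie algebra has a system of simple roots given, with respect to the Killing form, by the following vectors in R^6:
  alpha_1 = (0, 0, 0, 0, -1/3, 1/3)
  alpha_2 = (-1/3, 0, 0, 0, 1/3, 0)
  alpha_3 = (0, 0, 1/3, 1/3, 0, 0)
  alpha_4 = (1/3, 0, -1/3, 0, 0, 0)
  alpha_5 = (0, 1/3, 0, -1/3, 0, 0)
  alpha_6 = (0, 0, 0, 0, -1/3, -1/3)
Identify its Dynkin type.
D_6

Compute the Cartan integers a_ij = 2(alpha_i, alpha_j)/(alpha_j, alpha_j); the resulting 6x6 Cartan matrix is
[[2, -1, 0, 0, 0, 0], [-1, 2, 0, -1, 0, -1], [0, 0, 2, -1, -1, 0], [0, -1, -1, 2, 0, 0], [0, 0, -1, 0, 2, 0], [0, -1, 0, 0, 0, 2]].
All simple roots have the same length, so the diagram is simply laced. The associated Dynkin diagram is a chain of 4 nodes with a fork of two nodes at one end (D_6), so the type is D_6 (the algebra so(12)).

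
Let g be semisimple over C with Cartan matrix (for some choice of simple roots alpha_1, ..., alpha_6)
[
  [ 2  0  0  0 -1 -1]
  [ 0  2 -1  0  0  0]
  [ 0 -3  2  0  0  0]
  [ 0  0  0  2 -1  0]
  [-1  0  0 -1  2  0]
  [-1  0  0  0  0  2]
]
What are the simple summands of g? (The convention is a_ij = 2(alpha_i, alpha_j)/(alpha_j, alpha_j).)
type A_4 + type G_2

The diagram associated to this matrix has two connected components: the simple roots {alpha_1, alpha_4, alpha_5, alpha_6} form a chain of 4 nodes with single edges (A_4), and {alpha_2, alpha_3} form two nodes joined by a triple edge (G_2). A semisimple Lie algebra decomposes uniquely as the direct sum of simple ideals, one per connected component of its Dynkin diagram, so g ≅ A_4 ⊕ G_2 (dimension 24 + 14 = 38).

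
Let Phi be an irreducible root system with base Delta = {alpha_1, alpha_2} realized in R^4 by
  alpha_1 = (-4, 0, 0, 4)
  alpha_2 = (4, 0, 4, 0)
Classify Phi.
Compute the Cartan integers a_ij = 2(alpha_i, alpha_j)/(alpha_j, alpha_j); the resulting 2x2 Cartan matrix is
[[2, -1], [-1, 2]].
All simple roots have the same length, so the diagram is simply laced. The associated Dynkin diagram is a chain of 2 nodes with single edges (A_2), so the type is A_2 (the algebra sl(3)).

A_2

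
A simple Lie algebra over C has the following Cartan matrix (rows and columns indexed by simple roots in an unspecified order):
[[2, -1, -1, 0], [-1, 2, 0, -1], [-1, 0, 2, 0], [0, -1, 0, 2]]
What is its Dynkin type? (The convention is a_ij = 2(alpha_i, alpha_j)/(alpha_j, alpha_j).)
A4

The matrix has rank 4 with 2's on the diagonal. Reading the off-diagonal entries as Dynkin edges (a single edge where a_ij = a_ji = -1; a double or triple edge where a_ij * a_ji = 2 or 3), the diagram is a chain of 4 nodes with single edges (A_4). One simple-root ordering that puts it in standard form is (alpha_3, alpha_1, alpha_2, alpha_4). So the algebra is type A_4, i.e. sl(5).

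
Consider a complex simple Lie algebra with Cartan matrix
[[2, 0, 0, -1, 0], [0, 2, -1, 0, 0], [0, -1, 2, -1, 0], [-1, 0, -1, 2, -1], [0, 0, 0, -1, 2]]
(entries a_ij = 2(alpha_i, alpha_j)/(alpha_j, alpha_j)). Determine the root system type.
The matrix has rank 5 with 2's on the diagonal. Reading the off-diagonal entries as Dynkin edges (a single edge where a_ij = a_ji = -1; a double or triple edge where a_ij * a_ji = 2 or 3), the diagram is a chain of 3 nodes with a fork of two nodes at one end (D_5). One simple-root ordering that puts it in standard form is (alpha_2, alpha_3, alpha_4, alpha_5, alpha_1). So the algebra is type D_5, i.e. so(10).

D_5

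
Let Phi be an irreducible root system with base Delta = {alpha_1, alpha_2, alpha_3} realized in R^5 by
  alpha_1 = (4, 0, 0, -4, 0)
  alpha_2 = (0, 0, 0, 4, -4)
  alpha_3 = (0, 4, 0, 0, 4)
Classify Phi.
type A_3

Compute the Cartan integers a_ij = 2(alpha_i, alpha_j)/(alpha_j, alpha_j); the resulting 3x3 Cartan matrix is
[[2, -1, 0], [-1, 2, -1], [0, -1, 2]].
All simple roots have the same length, so the diagram is simply laced. The associated Dynkin diagram is a chain of 3 nodes with single edges (A_3), so the type is A_3 (the algebra sl(4)).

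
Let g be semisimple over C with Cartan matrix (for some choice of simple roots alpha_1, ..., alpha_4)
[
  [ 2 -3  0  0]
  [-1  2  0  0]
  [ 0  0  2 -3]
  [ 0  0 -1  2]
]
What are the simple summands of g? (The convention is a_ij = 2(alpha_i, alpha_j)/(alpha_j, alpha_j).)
G_2 ⊕ G_2

The diagram associated to this matrix has two connected components: the simple roots {alpha_3, alpha_4} form two nodes joined by a triple edge (G_2), and {alpha_1, alpha_2} form two nodes joined by a triple edge (G_2). A semisimple Lie algebra decomposes uniquely as the direct sum of simple ideals, one per connected component of its Dynkin diagram, so g ≅ G_2 ⊕ G_2 (dimension 14 + 14 = 28).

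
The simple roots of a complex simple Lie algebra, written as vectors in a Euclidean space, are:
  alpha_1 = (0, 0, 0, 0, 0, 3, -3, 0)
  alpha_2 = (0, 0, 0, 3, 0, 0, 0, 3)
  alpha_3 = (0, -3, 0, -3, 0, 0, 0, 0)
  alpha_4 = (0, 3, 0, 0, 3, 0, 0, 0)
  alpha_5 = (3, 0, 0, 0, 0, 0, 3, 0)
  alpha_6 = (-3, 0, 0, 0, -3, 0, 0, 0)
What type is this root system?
type A_6

Compute the Cartan integers a_ij = 2(alpha_i, alpha_j)/(alpha_j, alpha_j); the resulting 6x6 Cartan matrix is
[[2, 0, 0, 0, -1, 0], [0, 2, -1, 0, 0, 0], [0, -1, 2, -1, 0, 0], [0, 0, -1, 2, 0, -1], [-1, 0, 0, 0, 2, -1], [0, 0, 0, -1, -1, 2]].
All simple roots have the same length, so the diagram is simply laced. The associated Dynkin diagram is a chain of 6 nodes with single edges (A_6), so the type is A_6 (the algebra sl(7)).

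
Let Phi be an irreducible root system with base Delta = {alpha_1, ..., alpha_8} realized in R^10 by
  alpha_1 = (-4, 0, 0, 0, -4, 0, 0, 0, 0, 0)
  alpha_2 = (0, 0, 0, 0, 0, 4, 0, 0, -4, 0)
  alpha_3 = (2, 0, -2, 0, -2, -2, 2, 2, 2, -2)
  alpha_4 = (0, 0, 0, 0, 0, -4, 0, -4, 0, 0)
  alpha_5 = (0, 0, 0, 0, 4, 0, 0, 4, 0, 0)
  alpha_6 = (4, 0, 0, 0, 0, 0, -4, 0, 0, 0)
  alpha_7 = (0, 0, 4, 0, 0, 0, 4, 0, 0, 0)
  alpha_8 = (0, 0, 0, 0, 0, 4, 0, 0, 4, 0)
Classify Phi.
E_8

Compute the Cartan integers a_ij = 2(alpha_i, alpha_j)/(alpha_j, alpha_j); the resulting 8x8 Cartan matrix is
[[2, 0, 0, 0, -1, -1, 0, 0], [0, 2, -1, -1, 0, 0, 0, 0], [0, -1, 2, 0, 0, 0, 0, 0], [0, -1, 0, 2, -1, 0, 0, -1], [-1, 0, 0, -1, 2, 0, 0, 0], [-1, 0, 0, 0, 0, 2, -1, 0], [0, 0, 0, 0, 0, -1, 2, 0], [0, 0, 0, -1, 0, 0, 0, 2]].
All simple roots have the same length, so the diagram is simply laced. The associated Dynkin diagram is a chain of 7 nodes with one extra node attached to the third node from one end (E_8), so the type is E_8.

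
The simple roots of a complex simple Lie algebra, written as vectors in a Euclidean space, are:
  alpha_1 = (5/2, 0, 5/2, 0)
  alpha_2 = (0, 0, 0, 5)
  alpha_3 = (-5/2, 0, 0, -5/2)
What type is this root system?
C3

Compute the Cartan integers a_ij = 2(alpha_i, alpha_j)/(alpha_j, alpha_j); the resulting 3x3 Cartan matrix is
[[2, 0, -1], [0, 2, -2], [-1, -1, 2]].
The roots have two lengths (squared-length ratio 2:1); the short ones are alpha_{1,3}. The associated Dynkin diagram is a chain of 3 nodes with a double edge at one end; the terminal node there is the unique long simple root (C_3), so the type is C_3 (the algebra sp(6)).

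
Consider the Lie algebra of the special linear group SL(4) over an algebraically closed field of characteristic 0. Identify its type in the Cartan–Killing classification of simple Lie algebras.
This is sl(4), which has dimension 4^2 - 1 = 15 and rank 4 - 1 = 3 (a Cartan subalgebra is the diagonal traceless matrices). In the classification of classical Lie algebras, the special linear algebra sl(n+1) has type A_n; here n = 3, so the Dynkin diagram is a chain of 3 nodes with single edges (A_3). Hence the type is A_3.

A_3 (sl(4))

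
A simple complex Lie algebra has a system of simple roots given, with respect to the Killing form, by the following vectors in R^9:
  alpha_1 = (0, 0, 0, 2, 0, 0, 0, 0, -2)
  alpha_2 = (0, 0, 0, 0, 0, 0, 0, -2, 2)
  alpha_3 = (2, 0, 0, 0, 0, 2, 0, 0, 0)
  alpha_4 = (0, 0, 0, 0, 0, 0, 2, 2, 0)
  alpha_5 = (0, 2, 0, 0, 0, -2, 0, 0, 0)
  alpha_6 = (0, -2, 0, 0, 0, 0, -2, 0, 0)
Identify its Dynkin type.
Compute the Cartan integers a_ij = 2(alpha_i, alpha_j)/(alpha_j, alpha_j); the resulting 6x6 Cartan matrix is
[[2, -1, 0, 0, 0, 0], [-1, 2, 0, -1, 0, 0], [0, 0, 2, 0, -1, 0], [0, -1, 0, 2, 0, -1], [0, 0, -1, 0, 2, -1], [0, 0, 0, -1, -1, 2]].
All simple roots have the same length, so the diagram is simply laced. The associated Dynkin diagram is a chain of 6 nodes with single edges (A_6), so the type is A_6 (the algebra sl(7)).

A_6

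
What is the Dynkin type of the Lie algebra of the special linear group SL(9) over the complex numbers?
This is sl(9), which has dimension 9^2 - 1 = 80 and rank 9 - 1 = 8 (a Cartan subalgebra is the diagonal traceless matrices). In the classification of classical Lie algebras, the special linear algebra sl(n+1) has type A_n; here n = 8, so the Dynkin diagram is a chain of 8 nodes with single edges (A_8). Hence the type is A_8.

type A_8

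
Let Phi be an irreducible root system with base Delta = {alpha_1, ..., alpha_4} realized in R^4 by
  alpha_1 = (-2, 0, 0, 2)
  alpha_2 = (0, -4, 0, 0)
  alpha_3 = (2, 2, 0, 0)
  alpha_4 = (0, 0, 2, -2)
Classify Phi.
type C_4

Compute the Cartan integers a_ij = 2(alpha_i, alpha_j)/(alpha_j, alpha_j); the resulting 4x4 Cartan matrix is
[[2, 0, -1, -1], [0, 2, -2, 0], [-1, -1, 2, 0], [-1, 0, 0, 2]].
The roots have two lengths (squared-length ratio 2:1); the short ones are alpha_{1,3,4}. The associated Dynkin diagram is a chain of 4 nodes with a double edge at one end; the terminal node there is the unique long simple root (C_4), so the type is C_4 (the algebra sp(8)).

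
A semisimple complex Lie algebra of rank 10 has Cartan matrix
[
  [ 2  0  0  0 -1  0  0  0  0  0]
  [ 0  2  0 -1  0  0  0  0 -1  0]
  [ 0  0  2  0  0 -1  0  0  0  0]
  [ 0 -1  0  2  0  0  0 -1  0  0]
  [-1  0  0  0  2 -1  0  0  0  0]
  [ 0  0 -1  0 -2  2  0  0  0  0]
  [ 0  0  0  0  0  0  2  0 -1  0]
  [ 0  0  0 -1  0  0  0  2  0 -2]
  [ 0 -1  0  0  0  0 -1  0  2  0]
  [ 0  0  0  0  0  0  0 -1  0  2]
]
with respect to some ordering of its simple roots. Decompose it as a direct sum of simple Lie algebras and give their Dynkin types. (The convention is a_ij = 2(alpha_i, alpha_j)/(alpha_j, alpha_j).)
The diagram associated to this matrix has two connected components: the simple roots {alpha_2, alpha_4, alpha_7, alpha_8, alpha_9, alpha_10} form a chain of 6 nodes with a double edge at one end; the terminal node there is the unique short simple root (B_6), and {alpha_1, alpha_3, alpha_5, alpha_6} form a chain of 4 nodes with a double edge between the middle two (F_4). A semisimple Lie algebra decomposes uniquely as the direct sum of simple ideals, one per connected component of its Dynkin diagram, so g ≅ B_6 ⊕ F_4 (dimension 78 + 52 = 130).

B6 ⊕ F4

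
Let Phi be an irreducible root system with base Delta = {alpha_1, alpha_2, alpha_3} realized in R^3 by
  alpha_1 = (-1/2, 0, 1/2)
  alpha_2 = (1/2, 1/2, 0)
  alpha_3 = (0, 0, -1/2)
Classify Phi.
Compute the Cartan integers a_ij = 2(alpha_i, alpha_j)/(alpha_j, alpha_j); the resulting 3x3 Cartan matrix is
[[2, -1, -2], [-1, 2, 0], [-1, 0, 2]].
The roots have two lengths (squared-length ratio 2:1); the short ones are alpha_{3}. The associated Dynkin diagram is a chain of 3 nodes with a double edge at one end; the terminal node there is the unique short simple root (B_3), so the type is B_3 (the algebra so(7)).

B_3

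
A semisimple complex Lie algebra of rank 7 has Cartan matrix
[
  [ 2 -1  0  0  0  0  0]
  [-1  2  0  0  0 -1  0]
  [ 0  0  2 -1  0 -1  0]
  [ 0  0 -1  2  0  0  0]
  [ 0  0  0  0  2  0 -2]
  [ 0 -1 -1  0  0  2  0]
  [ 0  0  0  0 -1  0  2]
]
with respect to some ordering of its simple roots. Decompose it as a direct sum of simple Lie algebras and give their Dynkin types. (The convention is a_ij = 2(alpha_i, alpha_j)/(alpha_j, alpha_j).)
A5 + B2

The diagram associated to this matrix has two connected components: the simple roots {alpha_1, alpha_2, alpha_3, alpha_4, alpha_6} form a chain of 5 nodes with single edges (A_5), and {alpha_5, alpha_7} form a chain of 2 nodes with a double edge at one end; the terminal node there is the unique short simple root (B_2). A semisimple Lie algebra decomposes uniquely as the direct sum of simple ideals, one per connected component of its Dynkin diagram, so g ≅ A_5 ⊕ B_2 (dimension 35 + 10 = 45).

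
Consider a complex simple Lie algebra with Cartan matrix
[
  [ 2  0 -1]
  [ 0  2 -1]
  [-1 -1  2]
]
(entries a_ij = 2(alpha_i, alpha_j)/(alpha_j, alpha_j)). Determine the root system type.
type A_3

The matrix has rank 3 with 2's on the diagonal. Reading the off-diagonal entries as Dynkin edges (a single edge where a_ij = a_ji = -1; a double or triple edge where a_ij * a_ji = 2 or 3), the diagram is a chain of 3 nodes with single edges (A_3). One simple-root ordering that puts it in standard form is (alpha_2, alpha_3, alpha_1). So the algebra is type A_3, i.e. sl(4).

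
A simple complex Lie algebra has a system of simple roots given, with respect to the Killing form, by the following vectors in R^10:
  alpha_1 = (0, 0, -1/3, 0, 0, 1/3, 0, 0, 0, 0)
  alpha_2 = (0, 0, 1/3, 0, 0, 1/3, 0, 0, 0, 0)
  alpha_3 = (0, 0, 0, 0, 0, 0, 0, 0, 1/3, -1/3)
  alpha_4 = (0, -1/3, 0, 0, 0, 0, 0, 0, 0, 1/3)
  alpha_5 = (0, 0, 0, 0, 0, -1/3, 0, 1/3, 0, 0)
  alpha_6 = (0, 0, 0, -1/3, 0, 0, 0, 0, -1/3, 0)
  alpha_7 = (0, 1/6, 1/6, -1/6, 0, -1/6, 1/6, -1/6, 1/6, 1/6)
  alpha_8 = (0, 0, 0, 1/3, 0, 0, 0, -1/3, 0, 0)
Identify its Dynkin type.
E_8

Compute the Cartan integers a_ij = 2(alpha_i, alpha_j)/(alpha_j, alpha_j); the resulting 8x8 Cartan matrix is
[[2, 0, 0, 0, -1, 0, -1, 0], [0, 2, 0, 0, -1, 0, 0, 0], [0, 0, 2, -1, 0, -1, 0, 0], [0, 0, -1, 2, 0, 0, 0, 0], [-1, -1, 0, 0, 2, 0, 0, -1], [0, 0, -1, 0, 0, 2, 0, -1], [-1, 0, 0, 0, 0, 0, 2, 0], [0, 0, 0, 0, -1, -1, 0, 2]].
All simple roots have the same length, so the diagram is simply laced. The associated Dynkin diagram is a chain of 7 nodes with one extra node attached to the third node from one end (E_8), so the type is E_8.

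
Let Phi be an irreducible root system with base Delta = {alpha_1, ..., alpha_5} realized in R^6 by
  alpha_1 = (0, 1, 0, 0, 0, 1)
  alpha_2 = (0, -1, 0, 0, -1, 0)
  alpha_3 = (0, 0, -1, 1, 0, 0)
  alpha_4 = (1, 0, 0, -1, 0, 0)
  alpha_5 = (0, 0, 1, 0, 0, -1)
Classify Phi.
A_5

Compute the Cartan integers a_ij = 2(alpha_i, alpha_j)/(alpha_j, alpha_j); the resulting 5x5 Cartan matrix is
[[2, -1, 0, 0, -1], [-1, 2, 0, 0, 0], [0, 0, 2, -1, -1], [0, 0, -1, 2, 0], [-1, 0, -1, 0, 2]].
All simple roots have the same length, so the diagram is simply laced. The associated Dynkin diagram is a chain of 5 nodes with single edges (A_5), so the type is A_5 (the algebra sl(6)).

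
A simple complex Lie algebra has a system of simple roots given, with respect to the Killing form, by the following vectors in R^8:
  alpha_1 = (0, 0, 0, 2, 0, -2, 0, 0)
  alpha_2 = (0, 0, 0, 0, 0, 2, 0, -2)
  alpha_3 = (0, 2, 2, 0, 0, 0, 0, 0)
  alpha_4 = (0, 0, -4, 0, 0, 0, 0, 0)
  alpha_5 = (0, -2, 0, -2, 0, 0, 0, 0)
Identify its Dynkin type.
Compute the Cartan integers a_ij = 2(alpha_i, alpha_j)/(alpha_j, alpha_j); the resulting 5x5 Cartan matrix is
[[2, -1, 0, 0, -1], [-1, 2, 0, 0, 0], [0, 0, 2, -1, -1], [0, 0, -2, 2, 0], [-1, 0, -1, 0, 2]].
The roots have two lengths (squared-length ratio 2:1); the short ones are alpha_{1,2,3,5}. The associated Dynkin diagram is a chain of 5 nodes with a double edge at one end; the terminal node there is the unique long simple root (C_5), so the type is C_5 (the algebra sp(10)).

C_5 (sp(10))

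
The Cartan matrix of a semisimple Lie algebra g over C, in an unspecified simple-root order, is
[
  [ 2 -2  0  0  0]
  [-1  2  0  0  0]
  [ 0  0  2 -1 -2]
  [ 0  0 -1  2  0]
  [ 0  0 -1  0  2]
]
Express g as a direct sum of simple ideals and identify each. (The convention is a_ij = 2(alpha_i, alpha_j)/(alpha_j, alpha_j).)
The diagram associated to this matrix has two connected components: the simple roots {alpha_1, alpha_2} form a chain of 2 nodes with a double edge at one end; the terminal node there is the unique short simple root (B_2), and {alpha_3, alpha_4, alpha_5} form a chain of 3 nodes with a double edge at one end; the terminal node there is the unique short simple root (B_3). A semisimple Lie algebra decomposes uniquely as the direct sum of simple ideals, one per connected component of its Dynkin diagram, so g ≅ B_2 ⊕ B_3 (dimension 10 + 21 = 31).

B_2 (so(5)) + B_3 (so(7))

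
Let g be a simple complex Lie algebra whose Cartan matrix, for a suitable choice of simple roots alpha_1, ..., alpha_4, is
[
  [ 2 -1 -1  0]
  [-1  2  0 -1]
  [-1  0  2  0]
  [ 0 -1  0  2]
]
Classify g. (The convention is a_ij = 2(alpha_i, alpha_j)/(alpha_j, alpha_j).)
type A_4

The matrix has rank 4 with 2's on the diagonal. Reading the off-diagonal entries as Dynkin edges (a single edge where a_ij = a_ji = -1; a double or triple edge where a_ij * a_ji = 2 or 3), the diagram is a chain of 4 nodes with single edges (A_4). One simple-root ordering that puts it in standard form is (alpha_4, alpha_2, alpha_1, alpha_3). So the algebra is type A_4, i.e. sl(5).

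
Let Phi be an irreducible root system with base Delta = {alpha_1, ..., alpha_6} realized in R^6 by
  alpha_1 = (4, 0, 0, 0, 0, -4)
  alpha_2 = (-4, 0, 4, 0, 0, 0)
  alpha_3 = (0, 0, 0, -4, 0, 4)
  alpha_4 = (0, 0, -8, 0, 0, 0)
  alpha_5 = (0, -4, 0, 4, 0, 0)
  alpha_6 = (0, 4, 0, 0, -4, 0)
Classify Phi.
Compute the Cartan integers a_ij = 2(alpha_i, alpha_j)/(alpha_j, alpha_j); the resulting 6x6 Cartan matrix is
[[2, -1, -1, 0, 0, 0], [-1, 2, 0, -1, 0, 0], [-1, 0, 2, 0, -1, 0], [0, -2, 0, 2, 0, 0], [0, 0, -1, 0, 2, -1], [0, 0, 0, 0, -1, 2]].
The roots have two lengths (squared-length ratio 2:1); the short ones are alpha_{1,2,3,5,6}. The associated Dynkin diagram is a chain of 6 nodes with a double edge at one end; the terminal node there is the unique long simple root (C_6), so the type is C_6 (the algebra sp(12)).

type C_6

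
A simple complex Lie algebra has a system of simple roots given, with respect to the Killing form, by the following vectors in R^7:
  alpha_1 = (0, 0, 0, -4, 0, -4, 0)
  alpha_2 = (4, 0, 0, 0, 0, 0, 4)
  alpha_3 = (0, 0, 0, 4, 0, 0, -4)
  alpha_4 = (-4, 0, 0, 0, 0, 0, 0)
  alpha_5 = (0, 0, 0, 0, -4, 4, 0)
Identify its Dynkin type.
Compute the Cartan integers a_ij = 2(alpha_i, alpha_j)/(alpha_j, alpha_j); the resulting 5x5 Cartan matrix is
[[2, 0, -1, 0, -1], [0, 2, -1, -2, 0], [-1, -1, 2, 0, 0], [0, -1, 0, 2, 0], [-1, 0, 0, 0, 2]].
The roots have two lengths (squared-length ratio 2:1); the short ones are alpha_{4}. The associated Dynkin diagram is a chain of 5 nodes with a double edge at one end; the terminal node there is the unique short simple root (B_5), so the type is B_5 (the algebra so(11)).

B5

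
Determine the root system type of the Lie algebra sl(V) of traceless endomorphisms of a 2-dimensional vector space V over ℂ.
This is sl(2), which has dimension 2^2 - 1 = 3 and rank 2 - 1 = 1 (a Cartan subalgebra is the diagonal traceless matrices). In the classification of classical Lie algebras, the special linear algebra sl(n+1) has type A_n; here n = 1, so the Dynkin diagram is a chain of 1 nodes with single edges (A_1). Hence the type is A_1.

A1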